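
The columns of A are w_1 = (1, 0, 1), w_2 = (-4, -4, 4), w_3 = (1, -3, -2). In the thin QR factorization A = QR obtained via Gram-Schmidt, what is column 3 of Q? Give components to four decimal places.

e_3 = (0.4082, -0.8165, -0.4082)

w_1 = (1, 0, 1); ‖w_1‖ = 1.4142, so e_1 = (0.7071, 0.0000, 0.7071).
e_1·w_2 = 0.7071·(-4) + 0.0000·(-4) + 0.7071·4 = 0.0000.
u_2 = w_2 + 0.0000·e_1 = (-4.0000, -4.0000, 4.0000).
‖u_2‖ = 6.9282, so e_2 = (-0.5774, -0.5774, 0.5774).
e_1·w_3 = 0.7071·1 + 0.0000·(-3) + 0.7071·(-2) = -0.7071; e_2·w_3 = (-0.5774)·1 + (-0.5774)·(-3) + 0.5774·(-2) = 0.0000.
u_3 = w_3 + 0.7071·e_1 + 0.0000·e_2 = (1.5000, -3.0000, -1.5000).
‖u_3‖ = 3.6742, so e_3 = (0.4082, -0.8165, -0.4082).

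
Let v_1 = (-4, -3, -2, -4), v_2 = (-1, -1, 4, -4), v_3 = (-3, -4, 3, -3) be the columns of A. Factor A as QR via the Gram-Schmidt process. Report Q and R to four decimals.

Q = [[-0.5963, 0.0619, -0.2059], [-0.4472, 0.0000, -0.7164], [-0.2981, 0.8666, 0.3417], [-0.5963, -0.4952, 0.5723]], R = [[6.7082, 2.2361, 4.4721], [0.0000, 5.3852, 3.8996], [0.0000, 0.0000, 2.7916]]

v_1 = (-4, -3, -2, -4); ‖v_1‖ = 6.7082, so e_1 = (-0.5963, -0.4472, -0.2981, -0.5963).
e_1·v_2 = (-0.5963)·(-1) + (-0.4472)·(-1) + (-0.2981)·4 + (-0.5963)·(-4) = 2.2361.
u_2 = v_2 − 2.2361·e_1 = (0.3333, 0.0000, 4.6667, -2.6667).
‖u_2‖ = 5.3852, so e_2 = (0.0619, 0.0000, 0.8666, -0.4952).
e_1·v_3 = (-0.5963)·(-3) + (-0.4472)·(-4) + (-0.2981)·3 + (-0.5963)·(-3) = 4.4721; e_2·v_3 = 0.0619·(-3) + 0.0000·(-4) + 0.8666·3 + (-0.4952)·(-3) = 3.8996.
u_3 = v_3 − 4.4721·e_1 − 3.8996·e_2 = (-0.5747, -2.0000, 0.9540, 1.5977).
‖u_3‖ = 2.7916, so e_3 = (-0.2059, -0.7164, 0.3417, 0.5723).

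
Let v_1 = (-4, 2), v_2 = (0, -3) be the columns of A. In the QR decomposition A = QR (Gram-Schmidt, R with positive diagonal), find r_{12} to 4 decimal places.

v_1 = (-4, 2); ‖v_1‖ = 4.4721, so q_1 = (-0.8944, 0.4472).
r_{12} = q_1·v_2 = -1.3416.

r_{12} = -1.3416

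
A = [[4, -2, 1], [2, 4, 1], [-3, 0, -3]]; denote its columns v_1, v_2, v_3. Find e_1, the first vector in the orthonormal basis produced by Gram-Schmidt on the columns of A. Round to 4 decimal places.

e_1 = (0.7428, 0.3714, -0.5571)

v_1 = (4, 2, -3); ‖v_1‖ = 5.3852, so e_1 = (0.7428, 0.3714, -0.5571).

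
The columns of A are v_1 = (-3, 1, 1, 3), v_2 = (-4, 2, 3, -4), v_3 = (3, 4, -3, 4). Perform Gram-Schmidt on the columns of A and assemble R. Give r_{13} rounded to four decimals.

v_1 = (-3, 1, 1, 3); ‖v_1‖ = 4.4721, so e_1 = (-0.6708, 0.2236, 0.2236, 0.6708).
r_{13} = e_1·v_3 = 0.8944.

r_{13} = 0.8944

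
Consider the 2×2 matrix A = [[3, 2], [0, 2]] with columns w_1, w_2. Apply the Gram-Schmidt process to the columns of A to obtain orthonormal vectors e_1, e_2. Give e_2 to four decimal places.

e_2 = (0.0000, 1.0000)

w_1 = (3, 0); ‖w_1‖ = 3.0000, so e_1 = (1.0000, 0.0000).
e_1·w_2 = 1.0000·2 + 0.0000·2 = 2.0000.
u_2 = w_2 − 2.0000·e_1 = (0.0000, 2.0000).
‖u_2‖ = 2.0000, so e_2 = (0.0000, 1.0000).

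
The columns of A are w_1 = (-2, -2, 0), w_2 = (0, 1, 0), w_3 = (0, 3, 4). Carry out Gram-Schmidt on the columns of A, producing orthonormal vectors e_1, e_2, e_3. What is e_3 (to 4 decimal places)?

e_3 = (0.0000, 0.0000, 1.0000)

w_1 = (-2, -2, 0); ‖w_1‖ = 2.8284, so e_1 = (-0.7071, -0.7071, 0.0000).
e_1·w_2 = (-0.7071)·0 + (-0.7071)·1 + 0.0000·0 = -0.7071.
u_2 = w_2 + 0.7071·e_1 = (-0.5000, 0.5000, 0.0000).
‖u_2‖ = 0.7071, so e_2 = (-0.7071, 0.7071, 0.0000).
e_1·w_3 = (-0.7071)·0 + (-0.7071)·3 + 0.0000·4 = -2.1213; e_2·w_3 = (-0.7071)·0 + 0.7071·3 + 0.0000·4 = 2.1213.
u_3 = w_3 + 2.1213·e_1 − 2.1213·e_2 = (0.0000, 0.0000, 4.0000).
‖u_3‖ = 4.0000, so e_3 = (0.0000, 0.0000, 1.0000).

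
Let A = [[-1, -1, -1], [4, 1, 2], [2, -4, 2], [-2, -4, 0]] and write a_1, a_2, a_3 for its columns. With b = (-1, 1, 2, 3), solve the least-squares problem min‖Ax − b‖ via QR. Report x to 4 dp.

e_1 = a_1/‖a_1‖ = (-1, 4, 2, -2)/5.0000 = (-0.2000, 0.8000, 0.4000, -0.4000).
r_{12} = e_1·a_2 = 1.0000.
u_2 = a_2 − 1.0000·e_1 = (-0.8000, 0.2000, -4.4000, -3.6000).
‖u_2‖ = 5.7446, so e_2 = (-0.1393, 0.0348, -0.7659, -0.6267).
r_{13} = e_1·a_3 = 2.6000; r_{23} = e_2·a_3 = -1.3230.
u_3 = a_3 − 2.6000·e_1 + 1.3230·e_2 = (-0.6642, -0.0339, -0.0533, 0.2109).
‖u_3‖ = 0.6998, so e_3 = (-0.9492, -0.0485, -0.0762, 0.3014).
Qᵀb = (0.6000, -3.2378, 1.6525).
Back-substitute: x_3 = 1.6525/0.6998 = 2.3614.
x_2 = (-3.2378 + 1.3230·2.3614)/5.7446 = -0.0198.
x_1 = (0.6000 − 1.0000·(-0.0198) − 2.6000·2.3614)/5.0000 = -1.1040.

x = (-1.1040, -0.0198, 2.3614)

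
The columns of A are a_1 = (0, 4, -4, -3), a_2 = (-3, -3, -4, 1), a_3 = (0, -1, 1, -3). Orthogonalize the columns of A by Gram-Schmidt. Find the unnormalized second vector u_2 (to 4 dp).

u_2 = (-3.0000, -3.0976, -3.9024, 1.0732)

q_1 = a_1/‖a_1‖ = (0, 4, -4, -3)/6.4031 = (0.0000, 0.6247, -0.6247, -0.4685).
r_{12} = q_1·a_2 = 0.1562.
u_2 = a_2 − 0.1562·q_1 = (-3.0000, -3.0976, -3.9024, 1.0732).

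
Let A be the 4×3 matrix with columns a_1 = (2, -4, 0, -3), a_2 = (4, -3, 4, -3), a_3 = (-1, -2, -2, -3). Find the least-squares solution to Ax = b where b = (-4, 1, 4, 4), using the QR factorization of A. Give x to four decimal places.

q_1 = a_1/‖a_1‖ = (2, -4, 0, -3)/5.3852 = (0.3714, -0.7428, 0.0000, -0.5571).
r_{12} = q_1·a_2 = 5.3852.
u_2 = a_2 − 5.3852·q_1 = (2.0000, 1.0000, 4.0000, 0.0000).
‖u_2‖ = 4.5826, so q_2 = (0.4364, 0.2182, 0.8729, 0.0000).
r_{13} = q_1·a_3 = 2.7854; r_{23} = q_2·a_3 = -2.6186.
u_3 = a_3 − 2.7854·q_1 + 2.6186·q_2 = (-0.8916, 0.6404, 0.2857, -1.4483).
‖u_3‖ = 1.8396, so q_3 = (-0.4847, 0.3481, 0.1553, -0.7873).
Qᵀb = (-4.4567, 1.9640, -0.2410).
Back-substitute: x_3 = -0.2410/1.8396 = -0.1310.
x_2 = (1.9640 + 2.6186·(-0.1310))/4.5826 = 0.3537.
x_1 = (-4.4567 − 5.3852·0.3537 − 2.7854·(-0.1310))/5.3852 = -1.1135.

x = (-1.1135, 0.3537, -0.1310)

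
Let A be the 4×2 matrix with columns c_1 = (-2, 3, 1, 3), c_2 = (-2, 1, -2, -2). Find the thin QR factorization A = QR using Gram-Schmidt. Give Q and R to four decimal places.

c_1 = (-2, 3, 1, 3); ‖c_1‖ = 4.7958, so e_1 = (-0.4170, 0.6255, 0.2085, 0.6255).
e_1·c_2 = (-0.4170)·(-2) + 0.6255·1 + 0.2085·(-2) + 0.6255·(-2) = -0.2085.
u_2 = c_2 + 0.2085·e_1 = (-2.0870, 1.1304, -1.9565, -1.8696).
‖u_2‖ = 3.5995, so e_2 = (-0.5798, 0.3141, -0.5436, -0.5194).

Q = [[-0.4170, -0.5798], [0.6255, 0.3141], [0.2085, -0.5436], [0.6255, -0.5194]], R = [[4.7958, -0.2085], [0.0000, 3.5995]]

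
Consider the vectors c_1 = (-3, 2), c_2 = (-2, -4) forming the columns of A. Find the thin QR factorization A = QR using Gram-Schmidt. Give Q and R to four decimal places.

c_1 = (-3, 2); ‖c_1‖ = 3.6056, so e_1 = (-0.8321, 0.5547).
e_1·c_2 = (-0.8321)·(-2) + 0.5547·(-4) = -0.5547.
u_2 = c_2 + 0.5547·e_1 = (-2.4615, -3.6923).
‖u_2‖ = 4.4376, so e_2 = (-0.5547, -0.8321).

Q = [[-0.8321, -0.5547], [0.5547, -0.8321]], R = [[3.6056, -0.5547], [0.0000, 4.4376]]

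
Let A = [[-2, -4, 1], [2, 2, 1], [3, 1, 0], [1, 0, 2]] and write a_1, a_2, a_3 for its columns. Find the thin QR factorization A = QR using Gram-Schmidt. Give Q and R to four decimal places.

a_1 = (-2, 2, 3, 1); ‖a_1‖ = 4.2426, so q_1 = (-0.4714, 0.4714, 0.7071, 0.2357).
q_1·a_2 = (-0.4714)·(-4) + 0.4714·2 + 0.7071·1 + 0.2357·0 = 3.5355.
u_2 = a_2 − 3.5355·q_1 = (-2.3333, 0.3333, -1.5000, -0.8333).
‖u_2‖ = 2.9155, so q_2 = (-0.8003, 0.1143, -0.5145, -0.2858).
q_1·a_3 = (-0.4714)·1 + 0.4714·1 + 0.7071·0 + 0.2357·2 = 0.4714; q_2·a_3 = (-0.8003)·1 + 0.1143·1 + (-0.5145)·0 + (-0.2858)·2 = -1.2577.
u_3 = a_3 − 0.4714·q_1 + 1.2577·q_2 = (0.2157, 0.9216, -0.9804, 1.5294).
‖u_3‖ = 2.0484, so q_3 = (0.1053, 0.4499, -0.4786, 0.7466).

Q = [[-0.4714, -0.8003, 0.1053], [0.4714, 0.1143, 0.4499], [0.7071, -0.5145, -0.4786], [0.2357, -0.2858, 0.7466]], R = [[4.2426, 3.5355, 0.4714], [0.0000, 2.9155, -1.2577], [0.0000, 0.0000, 2.0484]]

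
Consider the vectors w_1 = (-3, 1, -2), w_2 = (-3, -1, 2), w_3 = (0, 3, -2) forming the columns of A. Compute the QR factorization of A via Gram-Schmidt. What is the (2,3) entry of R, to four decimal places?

r_{23} = -2.5100

w_1 = (-3, 1, -2); ‖w_1‖ = 3.7417, so q_1 = (-0.8018, 0.2673, -0.5345).
q_1·w_2 = (-0.8018)·(-3) + 0.2673·(-1) + (-0.5345)·2 = 1.0690.
u_2 = w_2 − 1.0690·q_1 = (-2.1429, -1.2857, 2.5714).
‖u_2‖ = 3.5857, so q_2 = (-0.5976, -0.3586, 0.7171).
r_{23} = q_2·w_3 = -2.5100.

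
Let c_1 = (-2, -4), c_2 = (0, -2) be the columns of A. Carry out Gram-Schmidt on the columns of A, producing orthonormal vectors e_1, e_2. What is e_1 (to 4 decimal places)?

e_1 = c_1/‖c_1‖ = (-2, -4)/4.4721 = (-0.4472, -0.8944).

e_1 = (-0.4472, -0.8944)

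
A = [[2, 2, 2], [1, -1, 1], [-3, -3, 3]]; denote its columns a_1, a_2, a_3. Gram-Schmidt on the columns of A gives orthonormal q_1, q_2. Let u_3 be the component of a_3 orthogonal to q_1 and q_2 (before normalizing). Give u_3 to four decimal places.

a_1 = (2, 1, -3); ‖a_1‖ = 3.7417, so q_1 = (0.5345, 0.2673, -0.8018).
q_1·a_2 = 0.5345·2 + 0.2673·(-1) + (-0.8018)·(-3) = 3.2071.
u_2 = a_2 − 3.2071·q_1 = (0.2857, -1.8571, -0.4286).
‖u_2‖ = 1.9272, so q_2 = (0.1482, -0.9636, -0.2224).
q_1·a_3 = 0.5345·2 + 0.2673·1 + (-0.8018)·3 = -1.0690; q_2·a_3 = 0.1482·2 + (-0.9636)·1 + (-0.2224)·3 = -1.3342.
u_3 = a_3 + 1.0690·q_1 + 1.3342·q_2 = (2.7692, 0.0000, 1.8462).

u_3 = (2.7692, 0.0000, 1.8462)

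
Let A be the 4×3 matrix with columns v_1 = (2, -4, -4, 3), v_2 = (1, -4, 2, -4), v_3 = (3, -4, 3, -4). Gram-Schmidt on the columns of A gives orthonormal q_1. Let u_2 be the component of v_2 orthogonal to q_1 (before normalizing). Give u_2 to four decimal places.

u_2 = (1.0889, -4.1778, 1.8222, -3.8667)

v_1 = (2, -4, -4, 3); ‖v_1‖ = 6.7082, so q_1 = (0.2981, -0.5963, -0.5963, 0.4472).
q_1·v_2 = 0.2981·1 + (-0.5963)·(-4) + (-0.5963)·2 + 0.4472·(-4) = -0.2981.
u_2 = v_2 + 0.2981·q_1 = (1.0889, -4.1778, 1.8222, -3.8667).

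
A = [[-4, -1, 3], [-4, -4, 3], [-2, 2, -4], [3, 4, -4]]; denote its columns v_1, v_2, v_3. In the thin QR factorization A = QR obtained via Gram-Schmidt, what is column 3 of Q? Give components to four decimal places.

v_1 = (-4, -4, -2, 3); ‖v_1‖ = 6.7082, so q_1 = (-0.5963, -0.5963, -0.2981, 0.4472).
q_1·v_2 = (-0.5963)·(-1) + (-0.5963)·(-4) + (-0.2981)·2 + 0.4472·4 = 4.1740.
u_2 = v_2 − 4.1740·q_1 = (1.4889, -1.5111, 3.2444, 2.1333).
‖u_2‖ = 4.4247, so q_2 = (0.3365, -0.3415, 0.7333, 0.4821).
q_1·v_3 = (-0.5963)·3 + (-0.5963)·3 + (-0.2981)·(-4) + 0.4472·(-4) = -4.1740; q_2·v_3 = 0.3365·3 + (-0.3415)·3 + 0.7333·(-4) + 0.4821·(-4) = -4.8767.
u_3 = v_3 + 4.1740·q_1 + 4.8767·q_2 = (2.1521, -1.1544, -1.6686, 0.2179).
‖u_3‖ = 2.9658, so q_3 = (0.7257, -0.3892, -0.5626, 0.0735).

q_3 = (0.7257, -0.3892, -0.5626, 0.0735)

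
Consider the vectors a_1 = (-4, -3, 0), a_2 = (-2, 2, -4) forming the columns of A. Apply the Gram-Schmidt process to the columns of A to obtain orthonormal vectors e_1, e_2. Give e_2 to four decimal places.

e_2 = (-0.3441, 0.4588, -0.8192)

a_1 = (-4, -3, 0); ‖a_1‖ = 5.0000, so e_1 = (-0.8000, -0.6000, 0.0000).
e_1·a_2 = (-0.8000)·(-2) + (-0.6000)·2 + 0.0000·(-4) = 0.4000.
u_2 = a_2 − 0.4000·e_1 = (-1.6800, 2.2400, -4.0000).
‖u_2‖ = 4.8826, so e_2 = (-0.3441, 0.4588, -0.8192).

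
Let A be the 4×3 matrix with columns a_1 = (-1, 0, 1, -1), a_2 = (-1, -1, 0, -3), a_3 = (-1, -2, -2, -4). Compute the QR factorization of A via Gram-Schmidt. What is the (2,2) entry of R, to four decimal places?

a_1 = (-1, 0, 1, -1); ‖a_1‖ = 1.7321, so e_1 = (-0.5774, 0.0000, 0.5774, -0.5774).
e_1·a_2 = (-0.5774)·(-1) + 0.0000·(-1) + 0.5774·0 + (-0.5774)·(-3) = 2.3094.
u_2 = a_2 − 2.3094·e_1 = (0.3333, -1.0000, -1.3333, -1.6667).
r_{22} = ‖u_2‖ = 2.3805.

r_{22} = 2.3805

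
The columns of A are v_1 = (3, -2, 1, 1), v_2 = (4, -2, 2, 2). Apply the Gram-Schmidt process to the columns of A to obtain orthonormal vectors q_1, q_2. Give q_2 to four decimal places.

v_1 = (3, -2, 1, 1); ‖v_1‖ = 3.8730, so q_1 = (0.7746, -0.5164, 0.2582, 0.2582).
q_1·v_2 = 0.7746·4 + (-0.5164)·(-2) + 0.2582·2 + 0.2582·2 = 5.1640.
u_2 = v_2 − 5.1640·q_1 = (0.0000, 0.6667, 0.6667, 0.6667).
‖u_2‖ = 1.1547, so q_2 = (0.0000, 0.5774, 0.5774, 0.5774).

q_2 = (0.0000, 0.5774, 0.5774, 0.5774)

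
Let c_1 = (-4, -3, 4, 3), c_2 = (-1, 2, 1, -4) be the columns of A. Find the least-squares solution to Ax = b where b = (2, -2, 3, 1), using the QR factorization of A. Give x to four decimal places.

x = (0.2160, -0.2200)

c_1 = (-4, -3, 4, 3); ‖c_1‖ = 7.0711, so e_1 = (-0.5657, -0.4243, 0.5657, 0.4243).
e_1·c_2 = (-0.5657)·(-1) + (-0.4243)·2 + 0.5657·1 + 0.4243·(-4) = -1.4142.
u_2 = c_2 + 1.4142·e_1 = (-1.8000, 1.4000, 1.8000, -3.4000).
‖u_2‖ = 4.4721, so e_2 = (-0.4025, 0.3130, 0.4025, -0.7603).
Qᵀb = (1.8385, -0.9839).
Back-substitute: x_2 = -0.9839/4.4721 = -0.2200.
x_1 = (1.8385 + 1.4142·(-0.2200))/7.0711 = 0.2160.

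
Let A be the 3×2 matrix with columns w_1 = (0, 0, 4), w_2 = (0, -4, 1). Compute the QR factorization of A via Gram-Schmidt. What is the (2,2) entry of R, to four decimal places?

r_{22} = 4.0000

w_1 = (0, 0, 4); ‖w_1‖ = 4.0000, so q_1 = (0.0000, 0.0000, 1.0000).
q_1·w_2 = 0.0000·0 + 0.0000·(-4) + 1.0000·1 = 1.0000.
u_2 = w_2 − 1.0000·q_1 = (0.0000, -4.0000, 0.0000).
r_{22} = ‖u_2‖ = 4.0000.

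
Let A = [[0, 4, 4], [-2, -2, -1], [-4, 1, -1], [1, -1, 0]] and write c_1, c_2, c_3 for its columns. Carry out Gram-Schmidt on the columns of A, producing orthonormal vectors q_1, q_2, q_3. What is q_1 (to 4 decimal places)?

q_1 = (0.0000, -0.4364, -0.8729, 0.2182)

q_1 = c_1/‖c_1‖ = (0, -2, -4, 1)/4.5826 = (0.0000, -0.4364, -0.8729, 0.2182).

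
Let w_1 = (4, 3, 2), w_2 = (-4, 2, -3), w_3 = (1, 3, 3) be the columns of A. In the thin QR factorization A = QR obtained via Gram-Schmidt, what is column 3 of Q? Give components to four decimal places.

q_3 = (-0.5375, 0.1654, 0.8269)

w_1 = (4, 3, 2); ‖w_1‖ = 5.3852, so q_1 = (0.7428, 0.5571, 0.3714).
q_1·w_2 = 0.7428·(-4) + 0.5571·2 + 0.3714·(-3) = -2.9711.
u_2 = w_2 + 2.9711·q_1 = (-1.7931, 3.6552, -1.8966).
‖u_2‖ = 4.4914, so q_2 = (-0.3992, 0.8138, -0.4223).
q_1·w_3 = 0.7428·1 + 0.5571·3 + 0.3714·3 = 3.5282; q_2·w_3 = (-0.3992)·1 + 0.8138·3 + (-0.4223)·3 = 0.7754.
u_3 = w_3 − 3.5282·q_1 − 0.7754·q_2 = (-1.3111, 0.4034, 2.0171).
‖u_3‖ = 2.4393, so q_3 = (-0.5375, 0.1654, 0.8269).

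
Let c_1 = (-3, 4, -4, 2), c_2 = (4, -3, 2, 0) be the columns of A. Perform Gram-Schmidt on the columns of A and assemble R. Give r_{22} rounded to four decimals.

c_1 = (-3, 4, -4, 2); ‖c_1‖ = 6.7082, so e_1 = (-0.4472, 0.5963, -0.5963, 0.2981).
e_1·c_2 = (-0.4472)·4 + 0.5963·(-3) + (-0.5963)·2 + 0.2981·0 = -4.7703.
u_2 = c_2 + 4.7703·e_1 = (1.8667, -0.1556, -0.8444, 1.4222).
r_{22} = ‖u_2‖ = 2.4989.

r_{22} = 2.4989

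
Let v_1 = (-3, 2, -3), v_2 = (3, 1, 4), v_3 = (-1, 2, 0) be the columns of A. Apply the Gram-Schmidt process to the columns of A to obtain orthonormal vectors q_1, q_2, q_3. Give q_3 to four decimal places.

q_1 = v_1/‖v_1‖ = (-3, 2, -3)/4.6904 = (-0.6396, 0.4264, -0.6396).
r_{12} = q_1·v_2 = -4.0508.
u_2 = v_2 + 4.0508·q_1 = (0.4091, 2.7273, 1.4091).
‖u_2‖ = 3.0969, so q_2 = (0.1321, 0.8806, 0.4550).
r_{13} = q_1·v_3 = 1.4924; r_{23} = q_2·v_3 = 1.6292.
u_3 = v_3 − 1.4924·q_1 − 1.6292·q_2 = (-0.2607, -0.0711, 0.2133).
‖u_3‖ = 0.3442, so q_3 = (-0.7573, -0.2065, 0.6196).

q_3 = (-0.7573, -0.2065, 0.6196)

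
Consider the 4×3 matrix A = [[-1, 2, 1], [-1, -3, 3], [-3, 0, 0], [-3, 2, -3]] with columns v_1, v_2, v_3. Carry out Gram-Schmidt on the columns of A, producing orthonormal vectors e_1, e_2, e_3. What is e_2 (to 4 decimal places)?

v_1 = (-1, -1, -3, -3); ‖v_1‖ = 4.4721, so e_1 = (-0.2236, -0.2236, -0.6708, -0.6708).
e_1·v_2 = (-0.2236)·2 + (-0.2236)·(-3) + (-0.6708)·0 + (-0.6708)·2 = -1.1180.
u_2 = v_2 + 1.1180·e_1 = (1.7500, -3.2500, -0.7500, 1.2500).
‖u_2‖ = 3.9686, so e_2 = (0.4410, -0.8189, -0.1890, 0.3150).

e_2 = (0.4410, -0.8189, -0.1890, 0.3150)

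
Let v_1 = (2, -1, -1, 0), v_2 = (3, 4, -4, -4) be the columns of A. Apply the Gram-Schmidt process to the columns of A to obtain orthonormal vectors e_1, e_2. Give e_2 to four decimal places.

e_2 = (0.1400, 0.7001, -0.4201, -0.5601)

v_1 = (2, -1, -1, 0); ‖v_1‖ = 2.4495, so e_1 = (0.8165, -0.4082, -0.4082, 0.0000).
e_1·v_2 = 0.8165·3 + (-0.4082)·4 + (-0.4082)·(-4) + 0.0000·(-4) = 2.4495.
u_2 = v_2 − 2.4495·e_1 = (1.0000, 5.0000, -3.0000, -4.0000).
‖u_2‖ = 7.1414, so e_2 = (0.1400, 0.7001, -0.4201, -0.5601).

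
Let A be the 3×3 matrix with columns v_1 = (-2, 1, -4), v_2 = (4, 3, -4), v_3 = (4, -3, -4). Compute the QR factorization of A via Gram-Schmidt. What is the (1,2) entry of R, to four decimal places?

r_{12} = 2.4004

v_1 = (-2, 1, -4); ‖v_1‖ = 4.5826, so q_1 = (-0.4364, 0.2182, -0.8729).
r_{12} = q_1·v_2 = 2.4004.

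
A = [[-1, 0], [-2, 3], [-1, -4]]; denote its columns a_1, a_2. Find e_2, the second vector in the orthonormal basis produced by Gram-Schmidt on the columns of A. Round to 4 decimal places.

a_1 = (-1, -2, -1); ‖a_1‖ = 2.4495, so e_1 = (-0.4082, -0.8165, -0.4082).
e_1·a_2 = (-0.4082)·0 + (-0.8165)·3 + (-0.4082)·(-4) = -0.8165.
u_2 = a_2 + 0.8165·e_1 = (-0.3333, 2.3333, -4.3333).
‖u_2‖ = 4.9329, so e_2 = (-0.0676, 0.4730, -0.8785).

e_2 = (-0.0676, 0.4730, -0.8785)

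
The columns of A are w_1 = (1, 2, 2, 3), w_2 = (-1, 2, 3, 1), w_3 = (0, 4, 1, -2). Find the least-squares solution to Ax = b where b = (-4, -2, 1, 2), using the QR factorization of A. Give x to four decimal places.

w_1 = (1, 2, 2, 3); ‖w_1‖ = 4.2426, so q_1 = (0.2357, 0.4714, 0.4714, 0.7071).
q_1·w_2 = 0.2357·(-1) + 0.4714·2 + 0.4714·3 + 0.7071·1 = 2.8284.
u_2 = w_2 − 2.8284·q_1 = (-1.6667, 0.6667, 1.6667, -1.0000).
‖u_2‖ = 2.6458, so q_2 = (-0.6299, 0.2520, 0.6299, -0.3780).
q_1·w_3 = 0.2357·0 + 0.4714·4 + 0.4714·1 + 0.7071·(-2) = 0.9428; q_2·w_3 = (-0.6299)·0 + 0.2520·4 + 0.6299·1 + (-0.3780)·(-2) = 2.3938.
u_3 = w_3 − 0.9428·q_1 − 2.3938·q_2 = (1.2857, 2.9524, -0.9524, -1.7619).
‖u_3‖ = 3.7922, so q_3 = (0.3390, 0.7785, -0.2511, -0.4646).
Qᵀb = (0.0000, 1.8898, -4.0936).
Back-substitute: x_3 = -4.0936/3.7922 = -1.0795.
x_2 = (1.8898 − 2.3938·(-1.0795))/2.6458 = 1.6909.
x_1 = (0.0000 − 2.8284·1.6909 − 0.9428·(-1.0795))/4.2426 = -0.8874.

x = (-0.8874, 1.6909, -1.0795)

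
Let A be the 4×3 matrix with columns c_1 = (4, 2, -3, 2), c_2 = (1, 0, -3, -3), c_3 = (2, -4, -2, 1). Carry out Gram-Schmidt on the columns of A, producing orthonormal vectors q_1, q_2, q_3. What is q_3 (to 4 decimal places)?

q_3 = (0.2115, -0.9299, -0.1746, 0.2451)

q_1 = c_1/‖c_1‖ = (4, 2, -3, 2)/5.7446 = (0.6963, 0.3482, -0.5222, 0.3482).
r_{12} = q_1·c_2 = 1.2185.
u_2 = c_2 − 1.2185·q_1 = (0.1515, -0.4242, -2.3636, -3.4242).
‖u_2‖ = 4.1851, so q_2 = (0.0362, -0.1014, -0.5648, -0.8182).
r_{13} = q_1·c_3 = 1.3926; r_{23} = q_2·c_3 = 0.7892.
u_3 = c_3 − 1.3926·q_1 − 0.7892·q_2 = (1.0017, -4.4048, -0.8270, 1.1609).
‖u_3‖ = 4.7368, so q_3 = (0.2115, -0.9299, -0.1746, 0.2451).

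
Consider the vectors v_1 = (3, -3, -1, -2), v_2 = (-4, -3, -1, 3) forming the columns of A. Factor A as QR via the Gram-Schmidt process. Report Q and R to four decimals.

Q = [[0.6255, -0.5209], [-0.6255, -0.7124], [-0.2085, -0.2375], [-0.4170, 0.4060]], R = [[4.7958, -1.6681], [0.0000, 5.6760]]

e_1 = v_1/‖v_1‖ = (3, -3, -1, -2)/4.7958 = (0.6255, -0.6255, -0.2085, -0.4170).
r_{12} = e_1·v_2 = -1.6681.
u_2 = v_2 + 1.6681·e_1 = (-2.9565, -4.0435, -1.3478, 2.3043).
‖u_2‖ = 5.6760, so e_2 = (-0.5209, -0.7124, -0.2375, 0.4060).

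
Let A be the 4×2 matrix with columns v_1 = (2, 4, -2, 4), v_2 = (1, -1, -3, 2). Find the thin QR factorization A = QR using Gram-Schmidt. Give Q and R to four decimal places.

q_1 = v_1/‖v_1‖ = (2, 4, -2, 4)/6.3246 = (0.3162, 0.6325, -0.3162, 0.6325).
r_{12} = q_1·v_2 = 1.8974.
u_2 = v_2 − 1.8974·q_1 = (0.4000, -2.2000, -2.4000, 0.8000).
‖u_2‖ = 3.3764, so q_2 = (0.1185, -0.6516, -0.7108, 0.2369).

Q = [[0.3162, 0.1185], [0.6325, -0.6516], [-0.3162, -0.7108], [0.6325, 0.2369]], R = [[6.3246, 1.8974], [0.0000, 3.3764]]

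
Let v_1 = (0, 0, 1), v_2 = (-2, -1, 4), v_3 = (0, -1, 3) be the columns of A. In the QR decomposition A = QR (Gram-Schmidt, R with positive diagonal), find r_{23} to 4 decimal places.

v_1 = (0, 0, 1); ‖v_1‖ = 1.0000, so e_1 = (0.0000, 0.0000, 1.0000).
e_1·v_2 = 0.0000·(-2) + 0.0000·(-1) + 1.0000·4 = 4.0000.
u_2 = v_2 − 4.0000·e_1 = (-2.0000, -1.0000, 0.0000).
‖u_2‖ = 2.2361, so e_2 = (-0.8944, -0.4472, 0.0000).
r_{23} = e_2·v_3 = 0.4472.

r_{23} = 0.4472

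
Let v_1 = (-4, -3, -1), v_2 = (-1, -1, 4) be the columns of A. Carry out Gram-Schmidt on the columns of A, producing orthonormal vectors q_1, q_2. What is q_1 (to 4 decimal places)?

v_1 = (-4, -3, -1); ‖v_1‖ = 5.0990, so q_1 = (-0.7845, -0.5883, -0.1961).

q_1 = (-0.7845, -0.5883, -0.1961)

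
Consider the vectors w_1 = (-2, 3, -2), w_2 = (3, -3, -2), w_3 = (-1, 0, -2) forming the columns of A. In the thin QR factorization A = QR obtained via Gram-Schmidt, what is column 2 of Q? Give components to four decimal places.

w_1 = (-2, 3, -2); ‖w_1‖ = 4.1231, so e_1 = (-0.4851, 0.7276, -0.4851).
e_1·w_2 = (-0.4851)·3 + 0.7276·(-3) + (-0.4851)·(-2) = -2.6679.
u_2 = w_2 + 2.6679·e_1 = (1.7059, -1.0588, -3.2941).
‖u_2‖ = 3.8578, so e_2 = (0.4422, -0.2745, -0.8539).

e_2 = (0.4422, -0.2745, -0.8539)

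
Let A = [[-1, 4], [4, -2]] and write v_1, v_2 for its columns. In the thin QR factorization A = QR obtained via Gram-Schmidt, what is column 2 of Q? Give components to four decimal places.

q_1 = v_1/‖v_1‖ = (-1, 4)/4.1231 = (-0.2425, 0.9701).
r_{12} = q_1·v_2 = -2.9104.
u_2 = v_2 + 2.9104·q_1 = (3.2941, 0.8235).
‖u_2‖ = 3.3955, so q_2 = (0.9701, 0.2425).

q_2 = (0.9701, 0.2425)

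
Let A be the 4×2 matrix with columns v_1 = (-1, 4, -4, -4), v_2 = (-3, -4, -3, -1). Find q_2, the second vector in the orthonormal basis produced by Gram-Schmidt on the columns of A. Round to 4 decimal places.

v_1 = (-1, 4, -4, -4); ‖v_1‖ = 7.0000, so q_1 = (-0.1429, 0.5714, -0.5714, -0.5714).
q_1·v_2 = (-0.1429)·(-3) + 0.5714·(-4) + (-0.5714)·(-3) + (-0.5714)·(-1) = 0.4286.
u_2 = v_2 − 0.4286·q_1 = (-2.9388, -4.2449, -2.7551, -0.7551).
‖u_2‖ = 5.9005, so q_2 = (-0.4981, -0.7194, -0.4669, -0.1280).

q_2 = (-0.4981, -0.7194, -0.4669, -0.1280)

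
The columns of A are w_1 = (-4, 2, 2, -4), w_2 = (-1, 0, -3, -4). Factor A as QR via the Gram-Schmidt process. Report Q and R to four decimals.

e_1 = w_1/‖w_1‖ = (-4, 2, 2, -4)/6.3246 = (-0.6325, 0.3162, 0.3162, -0.6325).
r_{12} = e_1·w_2 = 2.2136.
u_2 = w_2 − 2.2136·e_1 = (0.4000, -0.7000, -3.7000, -2.6000).
‖u_2‖ = 4.5935, so e_2 = (0.0871, -0.1524, -0.8055, -0.5660).

Q = [[-0.6325, 0.0871], [0.3162, -0.1524], [0.3162, -0.8055], [-0.6325, -0.5660]], R = [[6.3246, 2.2136], [0.0000, 4.5935]]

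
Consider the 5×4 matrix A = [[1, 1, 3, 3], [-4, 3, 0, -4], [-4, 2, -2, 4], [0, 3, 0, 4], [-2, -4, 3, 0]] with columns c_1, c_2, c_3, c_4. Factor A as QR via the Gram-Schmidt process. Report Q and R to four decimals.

Q = [[0.1644, 0.2170, 0.7822, 0.2312], [-0.6576, 0.3029, 0.2678, -0.6344], [-0.6576, 0.1356, -0.2855, 0.6058], [0.0000, 0.5019, 0.2303, 0.3837], [-0.3288, -0.7687, 0.4264, 0.1727]], R = [[6.0828, -1.8084, 0.8220, 0.4932], [0.0000, 5.9774, -1.9262, 1.9895], [0.0000, 0.0000, 4.1969, 1.0547], [0.0000, 0.0000, 0.0000, 7.1893]]

c_1 = (1, -4, -4, 0, -2); ‖c_1‖ = 6.0828, so e_1 = (0.1644, -0.6576, -0.6576, 0.0000, -0.3288).
e_1·c_2 = 0.1644·1 + (-0.6576)·3 + (-0.6576)·2 + 0.0000·3 + (-0.3288)·(-4) = -1.8084.
u_2 = c_2 + 1.8084·e_1 = (1.2973, 1.8108, 0.8108, 3.0000, -4.5946).
‖u_2‖ = 5.9774, so e_2 = (0.2170, 0.3029, 0.1356, 0.5019, -0.7687).
e_1·c_3 = 0.1644·3 + (-0.6576)·0 + (-0.6576)·(-2) + 0.0000·0 + (-0.3288)·3 = 0.8220; e_2·c_3 = 0.2170·3 + 0.3029·0 + 0.1356·(-2) + 0.5019·0 + (-0.7687)·3 = -1.9262.
u_3 = c_3 − 0.8220·e_1 + 1.9262·e_2 = (3.2829, 1.1241, -1.1982, 0.9667, 1.7897).
‖u_3‖ = 4.1969, so e_3 = (0.7822, 0.2678, -0.2855, 0.2303, 0.4264).
e_1·c_4 = 0.1644·3 + (-0.6576)·(-4) + (-0.6576)·4 + 0.0000·4 + (-0.3288)·0 = 0.4932; e_2·c_4 = 0.2170·3 + 0.3029·(-4) + 0.1356·4 + 0.5019·4 + (-0.7687)·0 = 1.9895; e_3·c_4 = 0.7822·3 + 0.2678·(-4) + (-0.2855)·4 + 0.2303·4 + 0.4264·0 = 1.0547.
u_4 = c_4 − 0.4932·e_1 − 1.9895·e_2 − 1.0547·e_3 = (1.6621, -4.5609, 4.3556, 2.7586, 1.2416).
‖u_4‖ = 7.1893, so e_4 = (0.2312, -0.6344, 0.6058, 0.3837, 0.1727).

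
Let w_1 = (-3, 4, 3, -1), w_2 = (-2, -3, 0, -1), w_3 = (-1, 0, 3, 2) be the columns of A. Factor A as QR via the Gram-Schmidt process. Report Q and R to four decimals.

Q = [[-0.5071, -0.6663, 0.0357], [0.6761, -0.6663, -0.2660], [0.5071, 0.1176, 0.6325], [-0.1690, -0.3135, 0.7266]], R = [[5.9161, -0.8452, 1.6903], [0.0000, 3.6450, 0.3919], [0.0000, 0.0000, 3.3150]]

w_1 = (-3, 4, 3, -1); ‖w_1‖ = 5.9161, so q_1 = (-0.5071, 0.6761, 0.5071, -0.1690).
q_1·w_2 = (-0.5071)·(-2) + 0.6761·(-3) + 0.5071·0 + (-0.1690)·(-1) = -0.8452.
u_2 = w_2 + 0.8452·q_1 = (-2.4286, -2.4286, 0.4286, -1.1429).
‖u_2‖ = 3.6450, so q_2 = (-0.6663, -0.6663, 0.1176, -0.3135).
q_1·w_3 = (-0.5071)·(-1) + 0.6761·0 + 0.5071·3 + (-0.1690)·2 = 1.6903; q_2·w_3 = (-0.6663)·(-1) + (-0.6663)·0 + 0.1176·3 + (-0.3135)·2 = 0.3919.
u_3 = w_3 − 1.6903·q_1 − 0.3919·q_2 = (0.1183, -0.8817, 2.0968, 2.4086).
‖u_3‖ = 3.3150, so q_3 = (0.0357, -0.2660, 0.6325, 0.7266).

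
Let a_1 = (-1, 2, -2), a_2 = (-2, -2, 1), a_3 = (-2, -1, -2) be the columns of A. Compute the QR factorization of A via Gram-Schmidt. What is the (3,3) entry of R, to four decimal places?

r_{33} = 1.6125

a_1 = (-1, 2, -2); ‖a_1‖ = 3.0000, so e_1 = (-0.3333, 0.6667, -0.6667).
e_1·a_2 = (-0.3333)·(-2) + 0.6667·(-2) + (-0.6667)·1 = -1.3333.
u_2 = a_2 + 1.3333·e_1 = (-2.4444, -1.1111, 0.1111).
‖u_2‖ = 2.6874, so e_2 = (-0.9096, -0.4134, 0.0413).
e_1·a_3 = (-0.3333)·(-2) + 0.6667·(-1) + (-0.6667)·(-2) = 1.3333; e_2·a_3 = (-0.9096)·(-2) + (-0.4134)·(-1) + 0.0413·(-2) = 2.1499.
u_3 = a_3 − 1.3333·e_1 − 2.1499·e_2 = (0.4000, -1.0000, -1.2000).
r_{33} = ‖u_3‖ = 1.6125.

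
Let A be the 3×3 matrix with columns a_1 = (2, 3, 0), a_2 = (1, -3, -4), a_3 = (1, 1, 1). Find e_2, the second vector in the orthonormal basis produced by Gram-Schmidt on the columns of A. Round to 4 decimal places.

e_2 = (0.4405, -0.2937, -0.8484)

a_1 = (2, 3, 0); ‖a_1‖ = 3.6056, so e_1 = (0.5547, 0.8321, 0.0000).
e_1·a_2 = 0.5547·1 + 0.8321·(-3) + 0.0000·(-4) = -1.9415.
u_2 = a_2 + 1.9415·e_1 = (2.0769, -1.3846, -4.0000).
‖u_2‖ = 4.7150, so e_2 = (0.4405, -0.2937, -0.8484).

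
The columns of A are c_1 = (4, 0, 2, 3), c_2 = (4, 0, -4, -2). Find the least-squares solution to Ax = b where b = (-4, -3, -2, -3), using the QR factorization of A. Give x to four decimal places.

x = (-1.0000, 0.0000)

c_1 = (4, 0, 2, 3); ‖c_1‖ = 5.3852, so q_1 = (0.7428, 0.0000, 0.3714, 0.5571).
q_1·c_2 = 0.7428·4 + 0.0000·0 + 0.3714·(-4) + 0.5571·(-2) = 0.3714.
u_2 = c_2 − 0.3714·q_1 = (3.7241, 0.0000, -4.1379, -2.2069).
‖u_2‖ = 5.9885, so q_2 = (0.6219, 0.0000, -0.6910, -0.3685).
Qᵀb = (-5.3852, 0.0000).
Back-substitute: x_2 = 0.0000/5.9885 = 0.0000.
x_1 = (-5.3852 − 0.3714·0.0000)/5.3852 = -1.0000.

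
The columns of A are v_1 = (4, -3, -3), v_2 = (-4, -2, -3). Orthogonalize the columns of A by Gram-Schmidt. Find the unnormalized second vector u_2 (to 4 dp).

q_1 = v_1/‖v_1‖ = (4, -3, -3)/5.8310 = (0.6860, -0.5145, -0.5145).
r_{12} = q_1·v_2 = -0.1715.
u_2 = v_2 + 0.1715·q_1 = (-3.8824, -2.0882, -3.0882).

u_2 = (-3.8824, -2.0882, -3.0882)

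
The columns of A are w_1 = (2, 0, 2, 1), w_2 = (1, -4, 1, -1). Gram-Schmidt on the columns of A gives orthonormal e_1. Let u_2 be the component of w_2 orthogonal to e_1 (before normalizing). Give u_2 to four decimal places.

e_1 = w_1/‖w_1‖ = (2, 0, 2, 1)/3.0000 = (0.6667, 0.0000, 0.6667, 0.3333).
r_{12} = e_1·w_2 = 1.0000.
u_2 = w_2 − 1.0000·e_1 = (0.3333, -4.0000, 0.3333, -1.3333).

u_2 = (0.3333, -4.0000, 0.3333, -1.3333)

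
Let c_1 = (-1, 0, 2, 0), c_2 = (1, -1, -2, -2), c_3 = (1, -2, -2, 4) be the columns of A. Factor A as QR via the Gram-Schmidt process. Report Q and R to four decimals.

Q = [[-0.4472, 0.0000, 0.0000], [0.0000, -0.4472, -0.8944], [0.8944, 0.0000, 0.0000], [0.0000, -0.8944, 0.4472]], R = [[2.2361, -2.2361, -2.2361], [0.0000, 2.2361, -2.6833], [0.0000, 0.0000, 3.5777]]

c_1 = (-1, 0, 2, 0); ‖c_1‖ = 2.2361, so e_1 = (-0.4472, 0.0000, 0.8944, 0.0000).
e_1·c_2 = (-0.4472)·1 + 0.0000·(-1) + 0.8944·(-2) + 0.0000·(-2) = -2.2361.
u_2 = c_2 + 2.2361·e_1 = (0.0000, -1.0000, 0.0000, -2.0000).
‖u_2‖ = 2.2361, so e_2 = (0.0000, -0.4472, 0.0000, -0.8944).
e_1·c_3 = (-0.4472)·1 + 0.0000·(-2) + 0.8944·(-2) + 0.0000·4 = -2.2361; e_2·c_3 = 0.0000·1 + (-0.4472)·(-2) + 0.0000·(-2) + (-0.8944)·4 = -2.6833.
u_3 = c_3 + 2.2361·e_1 + 2.6833·e_2 = (0.0000, -3.2000, 0.0000, 1.6000).
‖u_3‖ = 3.5777, so e_3 = (0.0000, -0.8944, 0.0000, 0.4472).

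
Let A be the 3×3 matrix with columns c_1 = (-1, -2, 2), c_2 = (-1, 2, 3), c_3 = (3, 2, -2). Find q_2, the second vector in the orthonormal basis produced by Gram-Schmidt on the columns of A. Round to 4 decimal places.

q_2 = (-0.1849, 0.7396, 0.6472)

c_1 = (-1, -2, 2); ‖c_1‖ = 3.0000, so q_1 = (-0.3333, -0.6667, 0.6667).
q_1·c_2 = (-0.3333)·(-1) + (-0.6667)·2 + 0.6667·3 = 1.0000.
u_2 = c_2 − 1.0000·q_1 = (-0.6667, 2.6667, 2.3333).
‖u_2‖ = 3.6056, so q_2 = (-0.1849, 0.7396, 0.6472).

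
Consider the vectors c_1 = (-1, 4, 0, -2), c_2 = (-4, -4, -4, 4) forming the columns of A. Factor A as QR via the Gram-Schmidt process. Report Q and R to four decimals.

Q = [[-0.2182, -0.7386], [0.8729, -0.0284], [0.0000, -0.5966], [-0.4364, 0.3125]], R = [[4.5826, -4.3644], [0.0000, 6.7047]]

c_1 = (-1, 4, 0, -2); ‖c_1‖ = 4.5826, so q_1 = (-0.2182, 0.8729, 0.0000, -0.4364).
q_1·c_2 = (-0.2182)·(-4) + 0.8729·(-4) + 0.0000·(-4) + (-0.4364)·4 = -4.3644.
u_2 = c_2 + 4.3644·q_1 = (-4.9524, -0.1905, -4.0000, 2.0952).
‖u_2‖ = 6.7047, so q_2 = (-0.7386, -0.0284, -0.5966, 0.3125).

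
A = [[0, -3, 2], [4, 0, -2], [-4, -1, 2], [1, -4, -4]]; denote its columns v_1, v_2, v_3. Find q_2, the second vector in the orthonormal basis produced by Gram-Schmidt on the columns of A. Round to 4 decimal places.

v_1 = (0, 4, -4, 1); ‖v_1‖ = 5.7446, so q_1 = (0.0000, 0.6963, -0.6963, 0.1741).
q_1·v_2 = 0.0000·(-3) + 0.6963·0 + (-0.6963)·(-1) + 0.1741·(-4) = 0.0000.
u_2 = v_2 + 0.0000·q_1 = (-3.0000, 0.0000, -1.0000, -4.0000).
‖u_2‖ = 5.0990, so q_2 = (-0.5883, 0.0000, -0.1961, -0.7845).

q_2 = (-0.5883, 0.0000, -0.1961, -0.7845)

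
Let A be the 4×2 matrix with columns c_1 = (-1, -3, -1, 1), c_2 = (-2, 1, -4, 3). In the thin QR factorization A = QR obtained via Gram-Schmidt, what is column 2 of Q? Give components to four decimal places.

e_2 = (-0.2887, 0.4811, -0.6736, 0.4811)

c_1 = (-1, -3, -1, 1); ‖c_1‖ = 3.4641, so e_1 = (-0.2887, -0.8660, -0.2887, 0.2887).
e_1·c_2 = (-0.2887)·(-2) + (-0.8660)·1 + (-0.2887)·(-4) + 0.2887·3 = 1.7321.
u_2 = c_2 − 1.7321·e_1 = (-1.5000, 2.5000, -3.5000, 2.5000).
‖u_2‖ = 5.1962, so e_2 = (-0.2887, 0.4811, -0.6736, 0.4811).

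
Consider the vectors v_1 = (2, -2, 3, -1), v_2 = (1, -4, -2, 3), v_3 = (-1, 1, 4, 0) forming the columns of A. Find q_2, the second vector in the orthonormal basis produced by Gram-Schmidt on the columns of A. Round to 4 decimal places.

q_1 = v_1/‖v_1‖ = (2, -2, 3, -1)/4.2426 = (0.4714, -0.4714, 0.7071, -0.2357).
r_{12} = q_1·v_2 = 0.2357.
u_2 = v_2 − 0.2357·q_1 = (0.8889, -3.8889, -2.1667, 3.0556).
‖u_2‖ = 5.4722, so q_2 = (0.1624, -0.7107, -0.3959, 0.5584).

q_2 = (0.1624, -0.7107, -0.3959, 0.5584)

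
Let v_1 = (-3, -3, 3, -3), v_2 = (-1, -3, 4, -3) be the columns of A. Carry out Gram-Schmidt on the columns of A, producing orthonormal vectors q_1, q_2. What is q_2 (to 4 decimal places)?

v_1 = (-3, -3, 3, -3); ‖v_1‖ = 6.0000, so q_1 = (-0.5000, -0.5000, 0.5000, -0.5000).
q_1·v_2 = (-0.5000)·(-1) + (-0.5000)·(-3) + 0.5000·4 + (-0.5000)·(-3) = 5.5000.
u_2 = v_2 − 5.5000·q_1 = (1.7500, -0.2500, 1.2500, -0.2500).
‖u_2‖ = 2.1794, so q_2 = (0.8030, -0.1147, 0.5735, -0.1147).

q_2 = (0.8030, -0.1147, 0.5735, -0.1147)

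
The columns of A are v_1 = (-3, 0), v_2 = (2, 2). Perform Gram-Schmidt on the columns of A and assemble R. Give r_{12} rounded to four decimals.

r_{12} = -2.0000

e_1 = v_1/‖v_1‖ = (-3, 0)/3.0000 = (-1.0000, 0.0000).
r_{12} = e_1·v_2 = -2.0000.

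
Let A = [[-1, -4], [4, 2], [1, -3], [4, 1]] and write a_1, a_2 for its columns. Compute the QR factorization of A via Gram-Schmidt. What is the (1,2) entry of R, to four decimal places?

a_1 = (-1, 4, 1, 4); ‖a_1‖ = 5.8310, so q_1 = (-0.1715, 0.6860, 0.1715, 0.6860).
r_{12} = q_1·a_2 = 2.2295.

r_{12} = 2.2295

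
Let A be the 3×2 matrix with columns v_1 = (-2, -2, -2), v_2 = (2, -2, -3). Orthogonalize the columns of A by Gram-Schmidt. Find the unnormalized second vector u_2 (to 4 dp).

v_1 = (-2, -2, -2); ‖v_1‖ = 3.4641, so e_1 = (-0.5774, -0.5774, -0.5774).
e_1·v_2 = (-0.5774)·2 + (-0.5774)·(-2) + (-0.5774)·(-3) = 1.7321.
u_2 = v_2 − 1.7321·e_1 = (3.0000, -1.0000, -2.0000).

u_2 = (3.0000, -1.0000, -2.0000)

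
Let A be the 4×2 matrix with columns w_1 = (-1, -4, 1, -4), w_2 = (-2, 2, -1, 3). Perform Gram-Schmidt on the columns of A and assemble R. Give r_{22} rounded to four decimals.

r_{22} = 2.7170

q_1 = w_1/‖w_1‖ = (-1, -4, 1, -4)/5.8310 = (-0.1715, -0.6860, 0.1715, -0.6860).
r_{12} = q_1·w_2 = -3.2585.
u_2 = w_2 + 3.2585·q_1 = (-2.5588, -0.2353, -0.4412, 0.7647).
r_{22} = ‖u_2‖ = 2.7170.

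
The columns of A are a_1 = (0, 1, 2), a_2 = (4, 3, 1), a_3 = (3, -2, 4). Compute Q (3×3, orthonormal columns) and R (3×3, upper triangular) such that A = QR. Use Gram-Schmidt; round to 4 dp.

q_1 = a_1/‖a_1‖ = (0, 1, 2)/2.2361 = (0.0000, 0.4472, 0.8944).
r_{12} = q_1·a_2 = 2.2361.
u_2 = a_2 − 2.2361·q_1 = (4.0000, 2.0000, -1.0000).
‖u_2‖ = 4.5826, so q_2 = (0.8729, 0.4364, -0.2182).
r_{13} = q_1·a_3 = 2.6833; r_{23} = q_2·a_3 = 0.8729.
u_3 = a_3 − 2.6833·q_1 − 0.8729·q_2 = (2.2381, -3.5810, 1.7905).
‖u_3‖ = 4.5867, so q_3 = (0.4880, -0.7807, 0.3904).

Q = [[0.0000, 0.8729, 0.4880], [0.4472, 0.4364, -0.7807], [0.8944, -0.2182, 0.3904]], R = [[2.2361, 2.2361, 2.6833], [0.0000, 4.5826, 0.8729], [0.0000, 0.0000, 4.5867]]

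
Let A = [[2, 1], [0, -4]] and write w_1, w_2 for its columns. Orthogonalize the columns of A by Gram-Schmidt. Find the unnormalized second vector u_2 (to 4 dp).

w_1 = (2, 0); ‖w_1‖ = 2.0000, so e_1 = (1.0000, 0.0000).
e_1·w_2 = 1.0000·1 + 0.0000·(-4) = 1.0000.
u_2 = w_2 − 1.0000·e_1 = (0.0000, -4.0000).

u_2 = (0.0000, -4.0000)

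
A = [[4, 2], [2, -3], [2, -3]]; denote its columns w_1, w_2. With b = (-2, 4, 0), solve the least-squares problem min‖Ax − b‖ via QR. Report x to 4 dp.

w_1 = (4, 2, 2); ‖w_1‖ = 4.8990, so e_1 = (0.8165, 0.4082, 0.4082).
e_1·w_2 = 0.8165·2 + 0.4082·(-3) + 0.4082·(-3) = -0.8165.
u_2 = w_2 + 0.8165·e_1 = (2.6667, -2.6667, -2.6667).
‖u_2‖ = 4.6188, so e_2 = (0.5774, -0.5774, -0.5774).
Qᵀb = (0.0000, -3.4641).
Back-substitute: x_2 = -3.4641/4.6188 = -0.7500.
x_1 = (0.0000 + 0.8165·(-0.7500))/4.8990 = -0.1250.

x = (-0.1250, -0.7500)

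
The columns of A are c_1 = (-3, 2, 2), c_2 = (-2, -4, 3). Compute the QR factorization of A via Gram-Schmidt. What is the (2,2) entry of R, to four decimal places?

r_{22} = 5.2971

c_1 = (-3, 2, 2); ‖c_1‖ = 4.1231, so e_1 = (-0.7276, 0.4851, 0.4851).
e_1·c_2 = (-0.7276)·(-2) + 0.4851·(-4) + 0.4851·3 = 0.9701.
u_2 = c_2 − 0.9701·e_1 = (-1.2941, -4.4706, 2.5294).
r_{22} = ‖u_2‖ = 5.2971.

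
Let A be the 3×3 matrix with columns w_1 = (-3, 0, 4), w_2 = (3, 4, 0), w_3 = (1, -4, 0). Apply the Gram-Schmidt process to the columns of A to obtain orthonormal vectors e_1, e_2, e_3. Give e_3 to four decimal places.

e_3 = (0.6860, -0.5145, 0.5145)

w_1 = (-3, 0, 4); ‖w_1‖ = 5.0000, so e_1 = (-0.6000, 0.0000, 0.8000).
e_1·w_2 = (-0.6000)·3 + 0.0000·4 + 0.8000·0 = -1.8000.
u_2 = w_2 + 1.8000·e_1 = (1.9200, 4.0000, 1.4400).
‖u_2‖ = 4.6648, so e_2 = (0.4116, 0.8575, 0.3087).
e_1·w_3 = (-0.6000)·1 + 0.0000·(-4) + 0.8000·0 = -0.6000; e_2·w_3 = 0.4116·1 + 0.8575·(-4) + 0.3087·0 = -3.0184.
u_3 = w_3 + 0.6000·e_1 + 3.0184·e_2 = (1.8824, -1.4118, 1.4118).
‖u_3‖ = 2.7440, so e_3 = (0.6860, -0.5145, 0.5145).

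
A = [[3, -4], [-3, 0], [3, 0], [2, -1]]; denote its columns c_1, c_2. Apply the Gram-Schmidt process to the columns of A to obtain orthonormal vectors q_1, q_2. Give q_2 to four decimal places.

c_1 = (3, -3, 3, 2); ‖c_1‖ = 5.5678, so q_1 = (0.5388, -0.5388, 0.5388, 0.3592).
q_1·c_2 = 0.5388·(-4) + (-0.5388)·0 + 0.5388·0 + 0.3592·(-1) = -2.5145.
u_2 = c_2 + 2.5145·q_1 = (-2.6452, -1.3548, 1.3548, -0.0968).
‖u_2‖ = 3.2676, so q_2 = (-0.8095, -0.4146, 0.4146, -0.0296).

q_2 = (-0.8095, -0.4146, 0.4146, -0.0296)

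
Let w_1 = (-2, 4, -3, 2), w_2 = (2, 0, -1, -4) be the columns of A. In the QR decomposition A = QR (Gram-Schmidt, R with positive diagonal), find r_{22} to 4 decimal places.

r_{22} = 4.3064

w_1 = (-2, 4, -3, 2); ‖w_1‖ = 5.7446, so e_1 = (-0.3482, 0.6963, -0.5222, 0.3482).
e_1·w_2 = (-0.3482)·2 + 0.6963·0 + (-0.5222)·(-1) + 0.3482·(-4) = -1.5667.
u_2 = w_2 + 1.5667·e_1 = (1.4545, 1.0909, -1.8182, -3.4545).
r_{22} = ‖u_2‖ = 4.3064.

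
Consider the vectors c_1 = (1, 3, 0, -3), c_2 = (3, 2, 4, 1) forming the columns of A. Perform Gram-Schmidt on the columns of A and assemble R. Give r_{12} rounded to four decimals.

r_{12} = 1.3765

e_1 = c_1/‖c_1‖ = (1, 3, 0, -3)/4.3589 = (0.2294, 0.6882, 0.0000, -0.6882).
r_{12} = e_1·c_2 = 1.3765.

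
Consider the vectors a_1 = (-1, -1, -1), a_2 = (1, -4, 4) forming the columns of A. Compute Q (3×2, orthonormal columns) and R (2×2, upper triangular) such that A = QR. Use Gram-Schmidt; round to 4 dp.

a_1 = (-1, -1, -1); ‖a_1‖ = 1.7321, so q_1 = (-0.5774, -0.5774, -0.5774).
q_1·a_2 = (-0.5774)·1 + (-0.5774)·(-4) + (-0.5774)·4 = -0.5774.
u_2 = a_2 + 0.5774·q_1 = (0.6667, -4.3333, 3.6667).
‖u_2‖ = 5.7155, so q_2 = (0.1166, -0.7582, 0.6415).

Q = [[-0.5774, 0.1166], [-0.5774, -0.7582], [-0.5774, 0.6415]], R = [[1.7321, -0.5774], [0.0000, 5.7155]]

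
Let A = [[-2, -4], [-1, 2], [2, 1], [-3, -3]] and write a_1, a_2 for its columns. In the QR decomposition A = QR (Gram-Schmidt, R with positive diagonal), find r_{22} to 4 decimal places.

r_{22} = 3.7342

a_1 = (-2, -1, 2, -3); ‖a_1‖ = 4.2426, so q_1 = (-0.4714, -0.2357, 0.4714, -0.7071).
q_1·a_2 = (-0.4714)·(-4) + (-0.2357)·2 + 0.4714·1 + (-0.7071)·(-3) = 4.0069.
u_2 = a_2 − 4.0069·q_1 = (-2.1111, 2.9444, -0.8889, -0.1667).
r_{22} = ‖u_2‖ = 3.7342.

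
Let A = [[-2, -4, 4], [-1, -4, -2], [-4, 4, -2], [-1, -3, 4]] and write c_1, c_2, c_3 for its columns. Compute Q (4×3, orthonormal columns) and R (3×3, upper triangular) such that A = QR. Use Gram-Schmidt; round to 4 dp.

c_1 = (-2, -1, -4, -1); ‖c_1‖ = 4.6904, so e_1 = (-0.4264, -0.2132, -0.8528, -0.2132).
e_1·c_2 = (-0.4264)·(-4) + (-0.2132)·(-4) + (-0.8528)·4 + (-0.2132)·(-3) = -0.2132.
u_2 = c_2 + 0.2132·e_1 = (-4.0909, -4.0455, 3.8182, -3.0455).
‖u_2‖ = 7.5468, so e_2 = (-0.5421, -0.5360, 0.5059, -0.4035).
e_1·c_3 = (-0.4264)·4 + (-0.2132)·(-2) + (-0.8528)·(-2) + (-0.2132)·4 = -0.4264; e_2·c_3 = (-0.5421)·4 + (-0.5360)·(-2) + 0.5059·(-2) + (-0.4035)·4 = -3.7222.
u_3 = c_3 + 0.4264·e_1 + 3.7222·e_2 = (1.8005, -4.0862, -0.4804, 2.4070).
‖u_3‖ = 5.0954, so e_3 = (0.3534, -0.8019, -0.0943, 0.4724).

Q = [[-0.4264, -0.5421, 0.3534], [-0.2132, -0.5360, -0.8019], [-0.8528, 0.5059, -0.0943], [-0.2132, -0.4035, 0.4724]], R = [[4.6904, -0.2132, -0.4264], [0.0000, 7.5468, -3.7222], [0.0000, 0.0000, 5.0954]]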